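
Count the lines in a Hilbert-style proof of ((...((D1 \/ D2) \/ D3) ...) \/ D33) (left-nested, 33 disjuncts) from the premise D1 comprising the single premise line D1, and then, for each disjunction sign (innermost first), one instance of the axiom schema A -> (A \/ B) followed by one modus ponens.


Building the left-nested 33-ary disjunction from D1:
- 1 premise line (D1)
- 33 disjuncts means 32 disjunction signs; each needs 1 axiom instance + 1 MP = 2 lines: 2 * 32 = 64
Total = 1 + 64 = 65 lines.

65


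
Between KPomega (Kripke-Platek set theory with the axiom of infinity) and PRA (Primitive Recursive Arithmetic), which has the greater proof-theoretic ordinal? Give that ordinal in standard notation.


Proof-theoretic ordinal of KPomega (Kripke-Platek set theory with the axiom of infinity): psi_0(epsilon_{Omega+1})
Proof-theoretic ordinal of PRA (Primitive Recursive Arithmetic): omega^omega
Comparing: omega^omega < psi_0(epsilon_{Omega+1}).
The larger ordinal is psi_0(epsilon_{Omega+1}) (from KPomega (Kripke-Platek set theory with the axiom of infinity)).

psi_0(epsilon_{Omega+1})


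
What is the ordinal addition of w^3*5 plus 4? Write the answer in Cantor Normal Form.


Ordinal addition w^3*5 + 4:
Leading exponent of alpha (3) > leading exponent of beta (0).
Since alpha's term has higher exponent than beta's leading term,
the sum is simply alpha followed by beta.
Result = w^3*5 + 4

w^3*5 + 4


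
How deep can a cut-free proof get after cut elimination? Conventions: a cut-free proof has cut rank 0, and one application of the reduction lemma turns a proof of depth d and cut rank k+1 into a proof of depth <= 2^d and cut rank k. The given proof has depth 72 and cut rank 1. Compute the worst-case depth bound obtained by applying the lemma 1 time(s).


Each rank reduction sends depth d to at most 2^d; cut rank r needs r reductions.
2_0(72) = 72
2_1(72) = 2^72 = 4722366482869645213696
Cut-free depth bound = 4722366482869645213696

4722366482869645213696


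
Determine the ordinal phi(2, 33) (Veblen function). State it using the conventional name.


phi(2, 33):
phi(2, beta) = zeta_beta (the beta-th zeta number, fixed point of epsilon).
phi(2, 33) = zeta_33

zeta_33


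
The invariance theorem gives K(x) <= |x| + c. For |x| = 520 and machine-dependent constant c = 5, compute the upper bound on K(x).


K(x) <= |x| + c = 520 + 5 = 525

525


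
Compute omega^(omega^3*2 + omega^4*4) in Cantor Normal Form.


omega^(omega^3*2 + omega^4*4):
In ordinal addition a term is absorbed by a following term of strictly larger exponent: 3 < 4, so omega^3*2 + omega^4*4 = omega^4*4.
omega raised to a CNF ordinal is a single CNF term: Result = omega^(omega^4*4)

omega^(omega^4*4)


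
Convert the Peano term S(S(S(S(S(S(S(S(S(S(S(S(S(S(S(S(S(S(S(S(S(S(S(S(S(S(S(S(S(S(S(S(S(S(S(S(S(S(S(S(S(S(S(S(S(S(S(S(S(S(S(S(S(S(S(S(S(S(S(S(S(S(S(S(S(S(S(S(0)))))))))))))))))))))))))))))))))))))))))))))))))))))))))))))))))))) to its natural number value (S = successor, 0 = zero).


Counting successors applied to 0:
68 applications of S to 0 = 68

68


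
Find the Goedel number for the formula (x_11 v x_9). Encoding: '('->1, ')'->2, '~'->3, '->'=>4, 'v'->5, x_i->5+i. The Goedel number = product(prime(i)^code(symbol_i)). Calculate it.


Formula: (x_11 v x_9)
Symbol codes: [1, 16, 5, 14, 2]
Primes: [2, 3, 5, 7, 11]
p_1^1 = 2^1 = 2
p_2^16 = 3^16 = 43046721
p_3^5 = 5^5 = 3125
p_4^14 = 7^14 = 678223072849
p_5^2 = 11^2 = 121
Product = 22078930040724518460056250

22078930040724518460056250


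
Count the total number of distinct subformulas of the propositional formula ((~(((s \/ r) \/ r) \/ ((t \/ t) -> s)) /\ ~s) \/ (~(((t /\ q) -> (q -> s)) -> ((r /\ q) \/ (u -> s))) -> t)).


Formula: ((~(((s \/ r) \/ r) \/ ((t \/ t) -> s)) /\ ~s) \/ (~(((t /\ q) -> (q -> s)) -> ((r /\ q) \/ (u -> s))) -> t))
Subformulas found:
  1. r
  2. q
  3. u
  4. s
  5. t
  6. ~s
  7. (s \/ r)
  8. (t \/ t)
  9. (r /\ q)
  10. (u -> s)
  11. (q -> s)
  12. (t /\ q)
  13. ((s \/ r) \/ r)
  14. ((t \/ t) -> s)
  15. ((t /\ q) -> (q -> s))
  16. ((r /\ q) \/ (u -> s))
  17. (((s \/ r) \/ r) \/ ((t \/ t) -> s))
  18. ~(((s \/ r) \/ r) \/ ((t \/ t) -> s))
  19. (~(((s \/ r) \/ r) \/ ((t \/ t) -> s)) /\ ~s)
  20. (((t /\ q) -> (q -> s)) -> ((r /\ q) \/ (u -> s)))
  21. ~(((t /\ q) -> (q -> s)) -> ((r /\ q) \/ (u -> s)))
  22. (~(((t /\ q) -> (q -> s)) -> ((r /\ q) \/ (u -> s))) -> t)
  23. ((~(((s \/ r) \/ r) \/ ((t \/ t) -> s)) /\ ~s) \/ (~(((t /\ q) -> (q -> s)) -> ((r /\ q) \/ (u -> s))) -> t))
Total distinct subformulas = 23

23


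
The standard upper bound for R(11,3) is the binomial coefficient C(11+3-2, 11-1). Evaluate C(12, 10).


R(11,3) <= C(11+3-2, 11-1) = C(12, 10)
C(12, 10) = 12! / (10! * 2!)
= 66

66


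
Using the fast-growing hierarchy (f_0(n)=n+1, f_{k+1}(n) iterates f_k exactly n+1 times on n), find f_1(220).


f_1(220) = f_0^221(220)
f_0 adds 1 each time, applied 221 times.
f_1(220) = 220 + 221 = 441

441


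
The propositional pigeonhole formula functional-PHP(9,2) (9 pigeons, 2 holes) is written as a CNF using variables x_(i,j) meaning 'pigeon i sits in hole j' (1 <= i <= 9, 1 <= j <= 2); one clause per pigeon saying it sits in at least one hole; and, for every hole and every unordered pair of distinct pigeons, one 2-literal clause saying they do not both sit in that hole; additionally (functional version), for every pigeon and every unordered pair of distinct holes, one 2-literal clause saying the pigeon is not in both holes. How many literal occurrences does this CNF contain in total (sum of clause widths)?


functional-PHP(9,2): 9 pigeons, 2 holes, 9*2 = 18 variables.
- pigeon clauses: one per pigeon -> 9 clauses of width 2 -> 18 literals
- hole clauses: 2 holes * C(9,2) = 2 * 36 -> 72 clauses of width 2 -> 144 literals
- functional clauses: 9 pigeons * C(2,2) = 9 * 1 -> 9 clauses of width 2 -> 18 literals
Total literal occurrences = 18 + 144 + 18 = 180

180


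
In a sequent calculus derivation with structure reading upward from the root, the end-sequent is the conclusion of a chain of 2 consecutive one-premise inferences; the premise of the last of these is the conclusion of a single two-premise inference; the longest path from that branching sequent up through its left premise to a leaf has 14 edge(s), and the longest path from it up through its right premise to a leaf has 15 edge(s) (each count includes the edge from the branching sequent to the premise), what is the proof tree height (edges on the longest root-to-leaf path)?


Longest path through the left premise: 14 edges (measured from the branching sequent)
Longest path through the right premise: 15 edges
Height of the subtree rooted at the branching sequent: max(14, 15) = 15
The branching sequent sits 2 edges above the root (the chain of one-premise inferences), so height = 15 + 2 = 17

17


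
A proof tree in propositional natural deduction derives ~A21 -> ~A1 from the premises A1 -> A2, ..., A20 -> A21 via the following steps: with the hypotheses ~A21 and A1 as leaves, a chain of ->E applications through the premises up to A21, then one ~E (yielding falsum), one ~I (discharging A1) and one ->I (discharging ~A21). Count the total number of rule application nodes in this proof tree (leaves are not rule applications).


From hypothesis A1, 20 ->E steps along the 20 premises yield A21.
~E with hypothesis ~A21 gives falsum (1 node); ~I discharging A1 gives ~A1 (1 node); ->I discharging ~A21 gives the goal (1 node).
Total = 20 + 3 = 23 inference nodes.

23


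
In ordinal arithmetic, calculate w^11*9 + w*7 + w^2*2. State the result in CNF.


Ordinal addition (w^11*9 + w*7) + w^2*2:
alpha's leading term has exponent 11 > beta's exponent 2, so it survives.
alpha's tail term has exponent 1 < beta's exponent 2, so it is absorbed by beta.
In ordinal addition, any term followed by a strictly larger-exponent term is absorbed.
Result = w^11*9 + w^2*2

w^11*9 + w^2*2


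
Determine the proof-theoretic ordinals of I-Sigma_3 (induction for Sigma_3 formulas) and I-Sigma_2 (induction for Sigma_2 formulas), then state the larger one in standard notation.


Proof-theoretic ordinal of I-Sigma_3 (induction for Sigma_3 formulas): omega^(omega^(omega^omega))
Proof-theoretic ordinal of I-Sigma_2 (induction for Sigma_2 formulas): omega^(omega^omega)
Comparing: omega^(omega^omega) < omega^(omega^(omega^omega)).
The larger ordinal is omega^(omega^(omega^omega)) (from I-Sigma_3 (induction for Sigma_3 formulas)).

omega^(omega^(omega^omega))


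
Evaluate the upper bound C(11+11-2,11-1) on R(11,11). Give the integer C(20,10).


R(11,11) <= C(11+11-2, 11-1) = C(20, 10)
C(20, 10) = 20! / (10! * 10!)
= 184756

184756


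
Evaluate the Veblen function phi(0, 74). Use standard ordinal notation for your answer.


phi(0, 74):
phi(0, beta) = omega^beta by definition.
phi(0, 74) = omega^74

omega^74


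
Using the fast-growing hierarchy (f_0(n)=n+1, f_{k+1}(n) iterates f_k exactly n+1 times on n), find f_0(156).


f_0(156) = 156 + 1 = 157

157


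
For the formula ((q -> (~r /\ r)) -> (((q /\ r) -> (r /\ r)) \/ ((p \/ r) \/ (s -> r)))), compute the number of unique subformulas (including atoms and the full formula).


Formula: ((q -> (~r /\ r)) -> (((q /\ r) -> (r /\ r)) \/ ((p \/ r) \/ (s -> r))))
Subformulas found:
  1. r
  2. q
  3. s
  4. p
  5. ~r
  6. (s -> r)
  7. (q /\ r)
  8. (r /\ r)
  9. (p \/ r)
  10. (~r /\ r)
  11. (q -> (~r /\ r))
  12. ((p \/ r) \/ (s -> r))
  13. ((q /\ r) -> (r /\ r))
  14. (((q /\ r) -> (r /\ r)) \/ ((p \/ r) \/ (s -> r)))
  15. ((q -> (~r /\ r)) -> (((q /\ r) -> (r /\ r)) \/ ((p \/ r) \/ (s -> r))))
Total distinct subformulas = 15

15


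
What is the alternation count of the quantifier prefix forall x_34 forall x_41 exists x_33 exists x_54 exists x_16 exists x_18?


Walk the prefix and count type changes:
  position 1: forall -> forall
  position 2: forall -> exists <-- alternation
  position 3: exists -> exists
  position 4: exists -> exists
  position 5: exists -> exists
Total alternations = 1

1


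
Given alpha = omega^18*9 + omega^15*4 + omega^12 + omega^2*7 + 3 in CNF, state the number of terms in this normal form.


CNF: omega^18*9 + omega^15*4 + omega^12 + omega^2*7 + 3
Count the summands separated by '+':
  term 1: omega^18*9
  term 2: omega^15*4
  term 3: omega^12
  term 4: omega^2*7
  term 5: 3
Total terms = 5

5


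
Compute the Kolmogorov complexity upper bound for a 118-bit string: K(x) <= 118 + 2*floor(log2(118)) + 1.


floor(log2(118)) = 6
2 * 6 = 12
K(x) <= 118 + 12 + 1 = 131

131


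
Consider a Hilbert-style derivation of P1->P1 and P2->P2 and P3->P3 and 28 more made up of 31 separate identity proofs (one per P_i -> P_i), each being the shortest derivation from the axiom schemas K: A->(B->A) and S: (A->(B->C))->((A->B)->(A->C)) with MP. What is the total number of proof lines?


The shortest proof of A->A from K and S in the Hilbert calculus has exactly 5 lines:
(1) K instance A->((A->A)->A), (2) S instance, (3) MP on 1,2, (4) K instance A->(A->A), (5) MP on 3,4.
For 31 independent identities: 31 * 5 = 155 lines total.

155


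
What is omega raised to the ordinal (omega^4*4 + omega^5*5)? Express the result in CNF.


omega^(omega^4*4 + omega^5*5):
In ordinal addition a term is absorbed by a following term of strictly larger exponent: 4 < 5, so omega^4*4 + omega^5*5 = omega^5*5.
omega raised to a CNF ordinal is a single CNF term: Result = omega^(omega^5*5)

omega^(omega^5*5)


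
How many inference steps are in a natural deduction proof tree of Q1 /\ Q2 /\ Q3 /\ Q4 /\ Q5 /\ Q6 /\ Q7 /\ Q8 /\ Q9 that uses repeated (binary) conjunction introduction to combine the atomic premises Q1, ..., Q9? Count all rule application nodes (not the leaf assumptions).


The target conjunction has 9 conjuncts, i.e. 8 binary /\ connectives.
Each conjunction-intro joins two pieces, so 9 atoms require 9-1 = 8 applications.
Total inference nodes = 8

8


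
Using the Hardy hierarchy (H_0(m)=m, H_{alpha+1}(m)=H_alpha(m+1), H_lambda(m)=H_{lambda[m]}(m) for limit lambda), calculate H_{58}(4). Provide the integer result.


H_58(4):
For finite ordinals k, H_k(n) = n + k (each successor step adds 1).
H_58(4) = 4 + 58 = 62

62


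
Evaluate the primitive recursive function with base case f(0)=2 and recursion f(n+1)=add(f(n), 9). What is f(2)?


f(0) = 2
f(1) = add(f(0), 9) = add(2, 9) = 11
f(2) = add(f(1), 9) = add(11, 9) = 20


20


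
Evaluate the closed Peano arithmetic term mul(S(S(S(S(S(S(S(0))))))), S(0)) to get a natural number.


mul(S^7(0), S^1(0)):
S^7(0) = 7
S^1(0) = 1
7 * 1 = 7

7


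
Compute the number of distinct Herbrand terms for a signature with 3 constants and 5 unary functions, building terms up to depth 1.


Herbrand terms by depth:
Depth 0: 3 constants
Depth 1: 15 new terms (running total: 18)
Total distinct ground terms = 18

18


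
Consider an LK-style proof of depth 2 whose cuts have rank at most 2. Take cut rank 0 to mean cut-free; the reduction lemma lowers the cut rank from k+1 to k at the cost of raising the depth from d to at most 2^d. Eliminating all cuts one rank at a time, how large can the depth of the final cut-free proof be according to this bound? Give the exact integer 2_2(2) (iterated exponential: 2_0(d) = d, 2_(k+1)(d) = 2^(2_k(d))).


Each rank reduction sends depth d to at most 2^d; cut rank r needs r reductions.
2_0(2) = 2
2_1(2) = 2^2 = 4
2_2(2) = 2^4 = 16
Cut-free depth bound = 16

16


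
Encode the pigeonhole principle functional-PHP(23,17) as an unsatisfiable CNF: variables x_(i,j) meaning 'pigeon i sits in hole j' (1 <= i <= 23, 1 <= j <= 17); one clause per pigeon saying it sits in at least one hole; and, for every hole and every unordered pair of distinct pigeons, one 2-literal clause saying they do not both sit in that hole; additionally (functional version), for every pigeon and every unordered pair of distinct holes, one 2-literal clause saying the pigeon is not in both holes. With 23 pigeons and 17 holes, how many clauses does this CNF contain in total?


functional-PHP(23,17): 23 pigeons, 17 holes, 23*17 = 391 variables.
- pigeon clauses: one per pigeon -> 23 clauses
- hole clauses: 17 holes * C(23,2) = 17 * 253 -> 4301 clauses
- functional clauses: 23 pigeons * C(17,2) = 23 * 136 -> 3128 clauses
Total clauses = 23 + 4301 + 3128 = 7452

7452


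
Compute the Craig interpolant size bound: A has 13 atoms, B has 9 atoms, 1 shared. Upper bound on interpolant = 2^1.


Shared atoms = 1
Craig interpolant size bound = 2^1
= 2

2


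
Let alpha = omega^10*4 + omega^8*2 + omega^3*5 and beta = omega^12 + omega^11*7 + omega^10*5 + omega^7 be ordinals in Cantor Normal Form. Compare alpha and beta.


Compare term by term from highest exponent:
alpha = omega^10*4 + omega^8*2 + omega^3*5
beta = omega^12 + omega^11*7 + omega^10*5 + omega^7
Term 1: alpha has omega^10*4, beta has omega^12*1
Term 2: alpha has omega^8*2, beta has omega^11*7
Term 3: alpha has omega^3*5, beta has omega^10*5
Term 4: alpha has omega^0*0, beta has omega^7*1
Result: alpha < beta

alpha < beta


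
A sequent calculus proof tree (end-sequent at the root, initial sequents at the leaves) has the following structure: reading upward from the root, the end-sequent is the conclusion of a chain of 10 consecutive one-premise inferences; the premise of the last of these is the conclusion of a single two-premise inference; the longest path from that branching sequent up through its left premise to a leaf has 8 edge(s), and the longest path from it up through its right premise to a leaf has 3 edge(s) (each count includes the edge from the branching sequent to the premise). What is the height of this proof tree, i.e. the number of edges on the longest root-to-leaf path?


Longest path through the left premise: 8 edges (measured from the branching sequent)
Longest path through the right premise: 3 edges
Height of the subtree rooted at the branching sequent: max(8, 3) = 8
The branching sequent sits 10 edges above the root (the chain of one-premise inferences), so height = 8 + 10 = 18

18


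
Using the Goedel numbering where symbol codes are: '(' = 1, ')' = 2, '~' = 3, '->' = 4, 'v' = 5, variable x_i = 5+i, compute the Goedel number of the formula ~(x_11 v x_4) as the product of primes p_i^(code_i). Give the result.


Formula: ~(x_11 v x_4)
Symbol codes: [3, 1, 16, 5, 9, 2]
Primes: [2, 3, 5, 7, 11, 13]
p_1^3 = 2^3 = 8
p_2^1 = 3^1 = 3
p_3^16 = 5^16 = 152587890625
p_4^5 = 7^5 = 16807
p_5^9 = 11^9 = 2357947691
p_6^2 = 13^2 = 169
Product = 24526884288594920654296875000

24526884288594920654296875000


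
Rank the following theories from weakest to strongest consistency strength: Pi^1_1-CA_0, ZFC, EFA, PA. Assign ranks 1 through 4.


Ordering by consistency strength:
1. EFA
2. PA
3. Pi^1_1-CA_0
4. ZFC


Pi^1_1-CA_0=3, ZFC=4, EFA=1, PA=2


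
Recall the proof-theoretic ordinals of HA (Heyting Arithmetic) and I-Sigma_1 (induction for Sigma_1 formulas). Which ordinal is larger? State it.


Proof-theoretic ordinal of HA (Heyting Arithmetic): epsilon_0
Proof-theoretic ordinal of I-Sigma_1 (induction for Sigma_1 formulas): omega^omega
Comparing: omega^omega < epsilon_0.
The larger ordinal is epsilon_0 (from HA (Heyting Arithmetic)).

epsilon_0


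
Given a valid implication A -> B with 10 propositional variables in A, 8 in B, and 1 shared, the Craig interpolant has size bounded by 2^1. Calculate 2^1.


Shared atoms = 1
Craig interpolant size bound = 2^1
= 2

2


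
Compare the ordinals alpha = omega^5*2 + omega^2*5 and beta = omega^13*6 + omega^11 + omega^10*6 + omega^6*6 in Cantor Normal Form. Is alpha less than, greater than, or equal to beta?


Compare term by term from highest exponent:
alpha = omega^5*2 + omega^2*5
beta = omega^13*6 + omega^11 + omega^10*6 + omega^6*6
Term 1: alpha has omega^5*2, beta has omega^13*6
Term 2: alpha has omega^2*5, beta has omega^11*1
Term 3: alpha has omega^0*0, beta has omega^10*6
Term 4: alpha has omega^0*0, beta has omega^6*6
Result: alpha < beta

alpha < beta


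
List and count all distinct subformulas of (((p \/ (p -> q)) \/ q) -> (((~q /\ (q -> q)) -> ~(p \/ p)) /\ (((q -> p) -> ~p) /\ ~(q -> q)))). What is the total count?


Formula: (((p \/ (p -> q)) \/ q) -> (((~q /\ (q -> q)) -> ~(p \/ p)) /\ (((q -> p) -> ~p) /\ ~(q -> q))))
Subformulas found:
  1. q
  2. p
  3. ~p
  4. ~q
  5. (p \/ p)
  6. (q -> p)
  7. (q -> q)
  8. (p -> q)
  9. ~(p \/ p)
  10. ~(q -> q)
  11. (p \/ (p -> q))
  12. ((q -> p) -> ~p)
  13. (~q /\ (q -> q))
  14. ((p \/ (p -> q)) \/ q)
  15. (((q -> p) -> ~p) /\ ~(q -> q))
  16. ((~q /\ (q -> q)) -> ~(p \/ p))
  17. (((~q /\ (q -> q)) -> ~(p \/ p)) /\ (((q -> p) -> ~p) /\ ~(q -> q)))
  18. (((p \/ (p -> q)) \/ q) -> (((~q /\ (q -> q)) -> ~(p \/ p)) /\ (((q -> p) -> ~p) /\ ~(q -> q))))
Total distinct subformulas = 18

18


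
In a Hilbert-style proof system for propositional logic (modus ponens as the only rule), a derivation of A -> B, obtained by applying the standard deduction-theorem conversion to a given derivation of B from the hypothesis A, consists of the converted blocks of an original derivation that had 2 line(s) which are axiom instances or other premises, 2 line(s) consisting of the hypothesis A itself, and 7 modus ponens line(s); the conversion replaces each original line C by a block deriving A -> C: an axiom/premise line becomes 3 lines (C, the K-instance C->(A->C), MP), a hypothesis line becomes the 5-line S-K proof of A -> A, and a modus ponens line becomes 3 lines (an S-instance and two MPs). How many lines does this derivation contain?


Deduction-theorem conversion, block by block:
- 2 axiom/premise lines -> 3 lines each = 6
- 2 hypothesis lines -> 5 lines each (identity proof A->A) = 10
- 7 MP lines -> 3 lines each (S-instance, MP, MP) = 21
Total = 6 + 10 + 21 = 37 lines.

37


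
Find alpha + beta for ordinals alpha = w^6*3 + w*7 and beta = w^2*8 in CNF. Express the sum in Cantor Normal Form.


Ordinal addition (w^6*3 + w*7) + w^2*8:
alpha's leading term has exponent 6 > beta's exponent 2, so it survives.
alpha's tail term has exponent 1 < beta's exponent 2, so it is absorbed by beta.
In ordinal addition, any term followed by a strictly larger-exponent term is absorbed.
Result = w^6*3 + w^2*8

w^6*3 + w^2*8


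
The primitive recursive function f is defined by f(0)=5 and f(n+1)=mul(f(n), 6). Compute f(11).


f(0) = 5
f(1) = mul(f(0), 6) = mul(5, 6) = 30
f(2) = mul(f(1), 6) = mul(30, 6) = 180
f(3) = mul(f(2), 6) = mul(180, 6) = 1080
f(4) = mul(f(3), 6) = mul(1080, 6) = 6480
f(5) = mul(f(4), 6) = mul(6480, 6) = 38880
f(6) = mul(f(5), 6) = mul(38880, 6) = 233280
f(7) = mul(f(6), 6) = mul(233280, 6) = 1399680
f(8) = mul(f(7), 6) = mul(1399680, 6) = 8398080
f(9) = mul(f(8), 6) = mul(8398080, 6) = 50388480
f(10) = mul(f(9), 6) = mul(50388480, 6) = 302330880
f(11) = mul(f(10), 6) = mul(302330880, 6) = 1813985280


1813985280


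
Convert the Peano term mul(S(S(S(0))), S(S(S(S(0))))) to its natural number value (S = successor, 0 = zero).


mul(S^3(0), S^4(0)):
S^3(0) = 3
S^4(0) = 4
3 * 4 = 12

12


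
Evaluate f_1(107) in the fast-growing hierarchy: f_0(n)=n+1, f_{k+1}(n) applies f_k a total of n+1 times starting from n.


f_1(107) = f_0^108(107)
f_0 adds 1 each time, applied 108 times.
f_1(107) = 107 + 108 = 215

215


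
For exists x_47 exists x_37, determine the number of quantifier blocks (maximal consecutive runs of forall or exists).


Alternations = 0.
Blocks = alternations + 1 = 1

1


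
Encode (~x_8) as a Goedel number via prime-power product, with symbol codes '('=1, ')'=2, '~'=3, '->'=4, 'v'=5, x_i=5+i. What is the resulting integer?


Formula: (~x_8)
Symbol codes: [1, 3, 13, 2]
Primes: [2, 3, 5, 7]
p_1^1 = 2^1 = 2
p_2^3 = 3^3 = 27
p_3^13 = 5^13 = 1220703125
p_4^2 = 7^2 = 49
Product = 3229980468750

3229980468750


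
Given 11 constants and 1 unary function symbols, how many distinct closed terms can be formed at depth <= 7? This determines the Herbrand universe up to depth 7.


Herbrand terms by depth:
Depth 0: 11 constants
Depth 1: 11 new terms (running total: 22)
Depth 2: 11 new terms (running total: 33)
Depth 3: 11 new terms (running total: 44)
Depth 4: 11 new terms (running total: 55)
Depth 5: 11 new terms (running total: 66)
Depth 6: 11 new terms (running total: 77)
Depth 7: 11 new terms (running total: 88)
Total distinct ground terms = 88

88


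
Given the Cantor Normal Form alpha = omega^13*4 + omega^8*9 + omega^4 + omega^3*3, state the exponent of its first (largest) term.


CNF: omega^13*4 + omega^8*9 + omega^4 + omega^3*3
The leading term is omega^13*4, which has exponent 13.

13


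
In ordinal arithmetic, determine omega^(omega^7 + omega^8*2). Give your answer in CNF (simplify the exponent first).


omega^(omega^7 + omega^8*2):
In ordinal addition a term is absorbed by a following term of strictly larger exponent: 7 < 8, so omega^7 + omega^8*2 = omega^8*2.
omega raised to a CNF ordinal is a single CNF term: Result = omega^(omega^8*2)

omega^(omega^8*2)


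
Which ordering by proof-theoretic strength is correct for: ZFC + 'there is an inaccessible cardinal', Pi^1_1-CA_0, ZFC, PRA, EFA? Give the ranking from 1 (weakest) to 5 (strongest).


Ordering by consistency strength:
1. EFA
2. PRA
3. Pi^1_1-CA_0
4. ZFC
5. ZFC + 'there is an inaccessible cardinal'


ZFC + 'there is an inaccessible cardinal'=5, Pi^1_1-CA_0=3, ZFC=4, PRA=2, EFA=1


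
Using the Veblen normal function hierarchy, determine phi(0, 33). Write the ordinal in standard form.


phi(0, 33):
phi(0, beta) = omega^beta by definition.
phi(0, 33) = omega^33

omega^33


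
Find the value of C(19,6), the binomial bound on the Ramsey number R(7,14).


R(7,14) <= C(7+14-2, 7-1) = C(19, 6)
C(19, 6) = 19! / (6! * 13!)
= 27132

27132


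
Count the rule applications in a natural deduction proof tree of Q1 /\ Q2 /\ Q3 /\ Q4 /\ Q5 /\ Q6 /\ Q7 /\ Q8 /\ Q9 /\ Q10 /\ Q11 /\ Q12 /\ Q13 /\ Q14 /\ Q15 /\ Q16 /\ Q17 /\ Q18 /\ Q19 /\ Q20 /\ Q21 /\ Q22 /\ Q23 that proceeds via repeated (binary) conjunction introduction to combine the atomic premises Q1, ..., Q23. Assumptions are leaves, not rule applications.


The target conjunction has 23 conjuncts, i.e. 22 binary /\ connectives.
Each conjunction-intro joins two pieces, so 23 atoms require 23-1 = 22 applications.
Total inference nodes = 22

22


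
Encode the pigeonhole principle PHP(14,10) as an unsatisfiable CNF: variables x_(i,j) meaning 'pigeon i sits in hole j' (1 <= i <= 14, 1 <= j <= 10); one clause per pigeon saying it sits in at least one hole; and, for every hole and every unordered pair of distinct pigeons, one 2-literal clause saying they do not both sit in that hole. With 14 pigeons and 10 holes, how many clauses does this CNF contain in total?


PHP(14,10): 14 pigeons, 10 holes, 14*10 = 140 variables.
- pigeon clauses: one per pigeon -> 14 clauses
- hole clauses: 10 holes * C(14,2) = 10 * 91 -> 910 clauses
Total clauses = 14 + 910 = 924

924


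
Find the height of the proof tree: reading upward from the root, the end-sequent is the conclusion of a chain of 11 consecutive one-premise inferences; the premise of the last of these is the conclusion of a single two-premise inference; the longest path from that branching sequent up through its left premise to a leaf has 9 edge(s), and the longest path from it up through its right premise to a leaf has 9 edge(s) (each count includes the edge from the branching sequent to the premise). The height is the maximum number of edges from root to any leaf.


Longest path through the left premise: 9 edges (measured from the branching sequent)
Longest path through the right premise: 9 edges
Height of the subtree rooted at the branching sequent: max(9, 9) = 9
The branching sequent sits 11 edges above the root (the chain of one-premise inferences), so height = 9 + 11 = 20

20


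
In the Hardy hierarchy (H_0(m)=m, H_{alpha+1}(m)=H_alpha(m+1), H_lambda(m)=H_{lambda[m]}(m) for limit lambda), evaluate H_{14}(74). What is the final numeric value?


H_14(74):
For finite ordinals k, H_k(n) = n + k (each successor step adds 1).
H_14(74) = 74 + 14 = 88

88


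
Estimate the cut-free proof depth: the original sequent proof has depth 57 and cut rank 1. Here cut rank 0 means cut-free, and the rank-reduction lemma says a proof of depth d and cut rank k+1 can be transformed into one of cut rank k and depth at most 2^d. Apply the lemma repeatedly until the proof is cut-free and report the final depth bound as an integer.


Each rank reduction sends depth d to at most 2^d; cut rank r needs r reductions.
2_0(57) = 57
2_1(57) = 2^57 = 144115188075855872
Cut-free depth bound = 144115188075855872

144115188075855872


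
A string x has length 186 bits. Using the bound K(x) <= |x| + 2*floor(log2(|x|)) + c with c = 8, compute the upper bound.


floor(log2(186)) = 7
2 * 7 = 14
K(x) <= 186 + 14 + 8 = 208

208


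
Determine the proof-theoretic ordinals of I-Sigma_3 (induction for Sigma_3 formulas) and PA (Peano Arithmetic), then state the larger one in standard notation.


Proof-theoretic ordinal of I-Sigma_3 (induction for Sigma_3 formulas): omega^(omega^(omega^omega))
Proof-theoretic ordinal of PA (Peano Arithmetic): epsilon_0
Comparing: omega^(omega^(omega^omega)) < epsilon_0.
The larger ordinal is epsilon_0 (from PA (Peano Arithmetic)).

epsilon_0


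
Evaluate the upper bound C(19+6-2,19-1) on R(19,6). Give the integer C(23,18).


R(19,6) <= C(19+6-2, 19-1) = C(23, 18)
C(23, 18) = 23! / (18! * 5!)
= 33649

33649


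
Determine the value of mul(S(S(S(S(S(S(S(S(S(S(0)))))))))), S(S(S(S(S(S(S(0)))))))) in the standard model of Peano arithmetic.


mul(S^10(0), S^7(0)):
S^10(0) = 10
S^7(0) = 7
10 * 7 = 70

70


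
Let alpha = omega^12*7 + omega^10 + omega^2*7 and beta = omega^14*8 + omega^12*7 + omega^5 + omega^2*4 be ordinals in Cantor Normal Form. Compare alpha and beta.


Compare term by term from highest exponent:
alpha = omega^12*7 + omega^10 + omega^2*7
beta = omega^14*8 + omega^12*7 + omega^5 + omega^2*4
Term 1: alpha has omega^12*7, beta has omega^14*8
Term 2: alpha has omega^10*1, beta has omega^12*7
Term 3: alpha has omega^2*7, beta has omega^5*1
Term 4: alpha has omega^0*0, beta has omega^2*4
Result: alpha < beta

alpha < beta


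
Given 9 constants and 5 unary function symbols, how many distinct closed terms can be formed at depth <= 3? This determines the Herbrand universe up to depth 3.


Herbrand terms by depth:
Depth 0: 9 constants
Depth 1: 45 new terms (running total: 54)
Depth 2: 225 new terms (running total: 279)
Depth 3: 1125 new terms (running total: 1404)
Total distinct ground terms = 1404

1404


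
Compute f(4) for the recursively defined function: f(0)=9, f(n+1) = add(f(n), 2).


f(0) = 9
f(1) = add(f(0), 2) = add(9, 2) = 11
f(2) = add(f(1), 2) = add(11, 2) = 13
f(3) = add(f(2), 2) = add(13, 2) = 15
f(4) = add(f(3), 2) = add(15, 2) = 17


17


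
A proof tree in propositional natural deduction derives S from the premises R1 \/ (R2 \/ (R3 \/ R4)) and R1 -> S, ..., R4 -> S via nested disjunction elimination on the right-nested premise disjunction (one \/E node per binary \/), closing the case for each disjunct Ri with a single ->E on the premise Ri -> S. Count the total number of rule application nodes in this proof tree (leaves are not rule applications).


The premise R1 \/ (R2 \/ (R3 \/ R4)) contains 4 disjuncts, hence 3 binary \/ connectives.
- Each binary \/ is eliminated once: 3 \/E nodes.
- Each of the 4 cases Ri derives S by one ->E with Ri -> S: 4 ->E nodes.
Total = 3 + 4 = 7

7


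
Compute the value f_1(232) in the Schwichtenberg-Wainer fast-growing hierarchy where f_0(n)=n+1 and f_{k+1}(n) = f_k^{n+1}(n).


f_1(232) = f_0^233(232)
f_0 adds 1 each time, applied 233 times.
f_1(232) = 232 + 233 = 465

465


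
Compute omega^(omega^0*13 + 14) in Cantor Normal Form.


omega^(omega^0*13 + 14):
omega^0 = 1, so the exponent is 13 + 14 = 27 (finite ordinal addition).
Result = omega^27, already a single CNF term.

omega^27


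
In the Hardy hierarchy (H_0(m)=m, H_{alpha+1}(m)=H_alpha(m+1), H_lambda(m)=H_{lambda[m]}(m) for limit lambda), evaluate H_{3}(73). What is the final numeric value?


H_3(73):
For finite ordinals k, H_k(n) = n + k (each successor step adds 1).
H_3(73) = 73 + 3 = 76

76


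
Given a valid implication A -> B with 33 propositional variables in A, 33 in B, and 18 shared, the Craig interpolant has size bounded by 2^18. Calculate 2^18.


Shared atoms = 18
Craig interpolant size bound = 2^18
= 262144

262144


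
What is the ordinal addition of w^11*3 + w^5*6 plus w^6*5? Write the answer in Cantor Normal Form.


Ordinal addition (w^11*3 + w^5*6) + w^6*5:
alpha's leading term has exponent 11 > beta's exponent 6, so it survives.
alpha's tail term has exponent 5 < beta's exponent 6, so it is absorbed by beta.
In ordinal addition, any term followed by a strictly larger-exponent term is absorbed.
Result = w^11*3 + w^6*5

w^11*3 + w^6*5


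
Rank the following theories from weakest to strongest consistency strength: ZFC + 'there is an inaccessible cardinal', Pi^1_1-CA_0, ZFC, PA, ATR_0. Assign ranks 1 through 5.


Ordering by consistency strength:
1. PA
2. ATR_0
3. Pi^1_1-CA_0
4. ZFC
5. ZFC + 'there is an inaccessible cardinal'


ZFC + 'there is an inaccessible cardinal'=5, Pi^1_1-CA_0=3, ZFC=4, PA=1, ATR_0=2


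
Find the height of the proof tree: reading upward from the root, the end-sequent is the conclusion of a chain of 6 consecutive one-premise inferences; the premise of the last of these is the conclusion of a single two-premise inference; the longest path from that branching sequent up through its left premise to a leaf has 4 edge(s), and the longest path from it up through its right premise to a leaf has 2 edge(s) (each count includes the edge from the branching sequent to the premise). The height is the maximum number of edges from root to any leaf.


Longest path through the left premise: 4 edges (measured from the branching sequent)
Longest path through the right premise: 2 edges
Height of the subtree rooted at the branching sequent: max(4, 2) = 4
The branching sequent sits 6 edges above the root (the chain of one-premise inferences), so height = 4 + 6 = 10

10


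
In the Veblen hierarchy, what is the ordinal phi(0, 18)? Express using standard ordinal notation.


phi(0, 18):
phi(0, beta) = omega^beta by definition.
phi(0, 18) = omega^18

omega^18


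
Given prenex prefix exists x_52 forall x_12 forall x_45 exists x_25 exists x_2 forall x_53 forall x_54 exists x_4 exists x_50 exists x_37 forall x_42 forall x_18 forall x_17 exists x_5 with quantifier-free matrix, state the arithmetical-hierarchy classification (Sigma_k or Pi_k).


Leading quantifier is exists, so the class is Sigma.
Number of quantifier blocks = alternations + 1 = 6 + 1 = 7.
Classification: Sigma_7

Sigma_7


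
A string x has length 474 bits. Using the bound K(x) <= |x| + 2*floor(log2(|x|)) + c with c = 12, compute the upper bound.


floor(log2(474)) = 8
2 * 8 = 16
K(x) <= 474 + 16 + 12 = 502

502


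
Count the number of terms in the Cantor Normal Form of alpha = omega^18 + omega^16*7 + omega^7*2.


CNF: omega^18 + omega^16*7 + omega^7*2
Count the summands separated by '+':
  term 1: omega^18
  term 2: omega^16*7
  term 3: omega^7*2
Total terms = 3

3


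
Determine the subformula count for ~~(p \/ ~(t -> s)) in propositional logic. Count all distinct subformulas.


Formula: ~~(p \/ ~(t -> s))
Subformulas found:
  1. s
  2. t
  3. p
  4. (t -> s)
  5. ~(t -> s)
  6. (p \/ ~(t -> s))
  7. ~(p \/ ~(t -> s))
  8. ~~(p \/ ~(t -> s))
Total distinct subformulas = 8

8


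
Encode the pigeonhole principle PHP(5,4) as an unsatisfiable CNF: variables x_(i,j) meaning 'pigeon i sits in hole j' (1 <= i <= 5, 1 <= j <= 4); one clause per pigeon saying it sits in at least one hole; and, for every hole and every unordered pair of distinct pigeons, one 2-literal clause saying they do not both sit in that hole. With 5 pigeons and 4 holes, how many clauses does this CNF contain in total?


PHP(5,4): 5 pigeons, 4 holes, 5*4 = 20 variables.
- pigeon clauses: one per pigeon -> 5 clauses
- hole clauses: 4 holes * C(5,2) = 4 * 10 -> 40 clauses
Total clauses = 5 + 40 = 45

45


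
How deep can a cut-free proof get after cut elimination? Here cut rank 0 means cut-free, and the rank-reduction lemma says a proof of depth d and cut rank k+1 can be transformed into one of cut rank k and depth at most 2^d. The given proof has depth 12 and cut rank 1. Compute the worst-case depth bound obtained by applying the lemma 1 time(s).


Each rank reduction sends depth d to at most 2^d; cut rank r needs r reductions.
2_0(12) = 12
2_1(12) = 2^12 = 4096
Cut-free depth bound = 4096

4096


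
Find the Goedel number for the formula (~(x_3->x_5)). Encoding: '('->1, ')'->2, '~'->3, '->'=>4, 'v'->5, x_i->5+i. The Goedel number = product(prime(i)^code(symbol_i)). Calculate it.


Formula: (~(x_3->x_5))
Symbol codes: [1, 3, 1, 8, 4, 10, 2, 2]
Primes: [2, 3, 5, 7, 11, 13, 17, 19]
p_1^1 = 2^1 = 2
p_2^3 = 3^3 = 27
p_3^1 = 5^1 = 5
p_4^8 = 7^8 = 5764801
p_5^4 = 11^4 = 14641
p_6^10 = 13^10 = 137858491849
p_7^2 = 17^2 = 289
p_8^2 = 19^2 = 361
Product = 327761088039537675161540371470

327761088039537675161540371470


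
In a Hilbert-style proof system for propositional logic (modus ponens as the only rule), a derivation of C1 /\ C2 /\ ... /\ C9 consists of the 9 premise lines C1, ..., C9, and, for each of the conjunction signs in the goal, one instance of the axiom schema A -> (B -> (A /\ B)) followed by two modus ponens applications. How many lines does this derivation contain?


Conjoining 9 premises:
- 9 premise lines
- the goal has 8 conjunction signs; each costs 1 axiom instance + 2 MP = 3 lines: 3 * 8 = 24
Total = 9 + 24 = 33 lines.

33


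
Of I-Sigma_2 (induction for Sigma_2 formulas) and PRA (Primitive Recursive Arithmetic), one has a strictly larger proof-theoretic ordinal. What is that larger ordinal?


Proof-theoretic ordinal of I-Sigma_2 (induction for Sigma_2 formulas): omega^(omega^omega)
Proof-theoretic ordinal of PRA (Primitive Recursive Arithmetic): omega^omega
Comparing: omega^omega < omega^(omega^omega).
The larger ordinal is omega^(omega^omega) (from I-Sigma_2 (induction for Sigma_2 formulas)).

omega^(omega^omega)


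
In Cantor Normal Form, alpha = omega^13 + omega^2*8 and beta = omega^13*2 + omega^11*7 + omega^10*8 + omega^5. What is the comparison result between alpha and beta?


Compare term by term from highest exponent:
alpha = omega^13 + omega^2*8
beta = omega^13*2 + omega^11*7 + omega^10*8 + omega^5
Term 1: alpha has omega^13*1, beta has omega^13*2
Term 2: alpha has omega^2*8, beta has omega^11*7
Term 3: alpha has omega^0*0, beta has omega^10*8
Term 4: alpha has omega^0*0, beta has omega^5*1
Result: alpha < beta

alpha < beta


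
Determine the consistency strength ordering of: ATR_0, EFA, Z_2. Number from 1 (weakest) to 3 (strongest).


Ordering by consistency strength:
1. EFA
2. ATR_0
3. Z_2


ATR_0=2, EFA=1, Z_2=3


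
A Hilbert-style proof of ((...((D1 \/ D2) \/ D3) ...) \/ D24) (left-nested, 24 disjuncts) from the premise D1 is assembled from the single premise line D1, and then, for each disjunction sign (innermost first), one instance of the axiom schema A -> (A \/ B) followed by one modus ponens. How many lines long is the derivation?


Building the left-nested 24-ary disjunction from D1:
- 1 premise line (D1)
- 24 disjuncts means 23 disjunction signs; each needs 1 axiom instance + 1 MP = 2 lines: 2 * 23 = 46
Total = 1 + 46 = 47 lines.

47


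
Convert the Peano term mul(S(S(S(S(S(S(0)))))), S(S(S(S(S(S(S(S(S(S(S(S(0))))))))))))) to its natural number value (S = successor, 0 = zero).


mul(S^6(0), S^12(0)):
S^6(0) = 6
S^12(0) = 12
6 * 12 = 72

72


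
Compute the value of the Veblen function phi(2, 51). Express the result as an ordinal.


phi(2, 51):
phi(2, beta) = zeta_beta (the beta-th zeta number, fixed point of epsilon).
phi(2, 51) = zeta_51

zeta_51


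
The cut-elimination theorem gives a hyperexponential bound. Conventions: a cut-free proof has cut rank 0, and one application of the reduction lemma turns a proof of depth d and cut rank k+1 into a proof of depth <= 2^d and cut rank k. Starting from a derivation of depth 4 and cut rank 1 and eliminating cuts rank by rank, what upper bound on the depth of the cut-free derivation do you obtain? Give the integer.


Each rank reduction sends depth d to at most 2^d; cut rank r needs r reductions.
2_0(4) = 4
2_1(4) = 2^4 = 16
Cut-free depth bound = 16

16


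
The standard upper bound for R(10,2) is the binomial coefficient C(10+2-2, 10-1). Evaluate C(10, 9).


R(10,2) <= C(10+2-2, 10-1) = C(10, 9)
C(10, 9) = 10! / (9! * 1!)
= 10

10


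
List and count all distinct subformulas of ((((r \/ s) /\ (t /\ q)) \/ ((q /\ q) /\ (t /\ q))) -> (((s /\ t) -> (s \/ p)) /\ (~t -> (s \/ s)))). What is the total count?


Formula: ((((r \/ s) /\ (t /\ q)) \/ ((q /\ q) /\ (t /\ q))) -> (((s /\ t) -> (s \/ p)) /\ (~t -> (s \/ s))))
Subformulas found:
  1. r
  2. p
  3. q
  4. s
  5. t
  6. ~t
  7. (s \/ s)
  8. (r \/ s)
  9. (q /\ q)
  10. (s \/ p)
  11. (s /\ t)
  12. (t /\ q)
  13. (~t -> (s \/ s))
  14. ((r \/ s) /\ (t /\ q))
  15. ((q /\ q) /\ (t /\ q))
  16. ((s /\ t) -> (s \/ p))
  17. (((s /\ t) -> (s \/ p)) /\ (~t -> (s \/ s)))
  18. (((r \/ s) /\ (t /\ q)) \/ ((q /\ q) /\ (t /\ q)))
  19. ((((r \/ s) /\ (t /\ q)) \/ ((q /\ q) /\ (t /\ q))) -> (((s /\ t) -> (s \/ p)) /\ (~t -> (s \/ s))))
Total distinct subformulas = 19

19


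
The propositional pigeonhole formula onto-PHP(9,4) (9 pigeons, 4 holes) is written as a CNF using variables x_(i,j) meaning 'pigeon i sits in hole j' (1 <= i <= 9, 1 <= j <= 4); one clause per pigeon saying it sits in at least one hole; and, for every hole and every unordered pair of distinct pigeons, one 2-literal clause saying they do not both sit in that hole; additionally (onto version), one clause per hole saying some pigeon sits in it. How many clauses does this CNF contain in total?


onto-PHP(9,4): 9 pigeons, 4 holes, 9*4 = 36 variables.
- pigeon clauses: one per pigeon -> 9 clauses
- hole clauses: 4 holes * C(9,2) = 4 * 36 -> 144 clauses
- onto clauses: one per hole -> 4 clauses
Total clauses = 9 + 144 + 4 = 157

157
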